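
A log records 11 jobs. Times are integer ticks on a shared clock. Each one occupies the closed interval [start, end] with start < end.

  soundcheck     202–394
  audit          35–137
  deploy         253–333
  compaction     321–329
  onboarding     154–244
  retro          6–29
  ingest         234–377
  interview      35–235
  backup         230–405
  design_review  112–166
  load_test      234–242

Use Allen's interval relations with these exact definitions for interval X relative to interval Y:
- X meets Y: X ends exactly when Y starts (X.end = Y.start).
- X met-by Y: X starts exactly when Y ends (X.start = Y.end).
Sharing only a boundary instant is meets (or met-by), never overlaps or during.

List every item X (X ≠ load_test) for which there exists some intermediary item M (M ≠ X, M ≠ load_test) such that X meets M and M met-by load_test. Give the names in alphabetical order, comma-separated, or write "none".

Target load_test = [234, 242].
Intermediaries M with M met-by load_test: none.
Union: none.

none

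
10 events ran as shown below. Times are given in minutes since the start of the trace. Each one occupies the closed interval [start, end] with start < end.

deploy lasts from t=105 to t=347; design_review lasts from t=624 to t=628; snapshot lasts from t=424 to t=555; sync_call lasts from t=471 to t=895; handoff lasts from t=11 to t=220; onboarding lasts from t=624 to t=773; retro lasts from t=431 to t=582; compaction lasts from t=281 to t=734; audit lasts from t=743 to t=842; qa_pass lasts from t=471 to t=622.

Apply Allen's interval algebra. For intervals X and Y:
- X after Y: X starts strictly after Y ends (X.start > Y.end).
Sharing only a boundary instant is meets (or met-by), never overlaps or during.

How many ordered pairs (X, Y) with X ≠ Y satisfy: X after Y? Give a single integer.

Checking all 90 ordered pairs for relation 'after'; matching pairs in alphabetical order:
(audit, compaction): audit after compaction ✓
(audit, deploy): audit after deploy ✓
(audit, design_review): audit after design_review ✓
(audit, handoff): audit after handoff ✓
(audit, qa_pass): audit after qa_pass ✓
(audit, retro): audit after retro ✓
(audit, snapshot): audit after snapshot ✓
(compaction, handoff): compaction after handoff ✓
(design_review, deploy): design_review after deploy ✓
(design_review, handoff): design_review after handoff ✓
(design_review, qa_pass): design_review after qa_pass ✓
(design_review, retro): design_review after retro ✓
(design_review, snapshot): design_review after snapshot ✓
(onboarding, deploy): onboarding after deploy ✓
(onboarding, handoff): onboarding after handoff ✓
(onboarding, qa_pass): onboarding after qa_pass ✓
(onboarding, retro): onboarding after retro ✓
(onboarding, snapshot): onboarding after snapshot ✓
(qa_pass, deploy): qa_pass after deploy ✓
(qa_pass, handoff): qa_pass after handoff ✓
(retro, deploy): retro after deploy ✓
(retro, handoff): retro after handoff ✓
(snapshot, deploy): snapshot after deploy ✓
(snapshot, handoff): snapshot after handoff ✓
... plus 2 further pairs not listed.
Count: 26.

26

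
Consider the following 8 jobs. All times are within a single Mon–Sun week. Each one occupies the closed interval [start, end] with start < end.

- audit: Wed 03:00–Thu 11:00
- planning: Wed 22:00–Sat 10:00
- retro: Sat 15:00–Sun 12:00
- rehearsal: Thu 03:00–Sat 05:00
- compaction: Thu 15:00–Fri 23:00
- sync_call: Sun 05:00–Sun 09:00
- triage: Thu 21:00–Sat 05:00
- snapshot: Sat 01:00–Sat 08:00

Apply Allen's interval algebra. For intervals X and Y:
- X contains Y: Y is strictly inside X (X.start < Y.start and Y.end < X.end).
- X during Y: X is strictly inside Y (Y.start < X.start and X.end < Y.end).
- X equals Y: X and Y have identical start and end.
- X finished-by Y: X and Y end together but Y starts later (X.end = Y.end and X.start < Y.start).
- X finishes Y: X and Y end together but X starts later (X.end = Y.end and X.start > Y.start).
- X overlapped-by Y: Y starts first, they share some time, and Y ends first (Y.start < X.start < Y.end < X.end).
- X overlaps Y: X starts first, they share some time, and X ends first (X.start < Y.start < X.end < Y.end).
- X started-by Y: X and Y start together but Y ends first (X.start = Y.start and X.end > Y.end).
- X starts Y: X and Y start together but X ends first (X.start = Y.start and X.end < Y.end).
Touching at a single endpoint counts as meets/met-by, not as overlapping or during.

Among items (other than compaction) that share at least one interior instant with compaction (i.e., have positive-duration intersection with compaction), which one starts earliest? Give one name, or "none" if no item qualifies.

planning

Target compaction = [Thu 15:00, Fri 23:00].
audit [Wed 03:00, Thu 11:00] → before → excluded.
planning [Wed 22:00, Sat 10:00] → contains → candidate.
rehearsal [Thu 03:00, Sat 05:00] → contains → candidate.
retro [Sat 15:00, Sun 12:00] → after → excluded.
snapshot [Sat 01:00, Sat 08:00] → after → excluded.
sync_call [Sun 05:00, Sun 09:00] → after → excluded.
triage [Thu 21:00, Sat 05:00] → overlapped-by → candidate.
Among candidates, earliest start is Wed 22:00 → planning.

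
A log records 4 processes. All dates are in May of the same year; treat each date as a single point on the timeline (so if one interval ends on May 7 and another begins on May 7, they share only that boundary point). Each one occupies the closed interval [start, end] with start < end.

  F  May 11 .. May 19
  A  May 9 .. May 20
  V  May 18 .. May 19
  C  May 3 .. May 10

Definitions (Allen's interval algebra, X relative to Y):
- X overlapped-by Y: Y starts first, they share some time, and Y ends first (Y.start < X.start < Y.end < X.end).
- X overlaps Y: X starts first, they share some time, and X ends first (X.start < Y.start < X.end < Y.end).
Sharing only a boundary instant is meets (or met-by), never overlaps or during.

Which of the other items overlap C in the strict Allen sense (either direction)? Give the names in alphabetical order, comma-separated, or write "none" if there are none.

A

Target C = [May 3, May 10].
A [May 9, May 20] → overlapped-by → yes.
F [May 11, May 19] → after → no.
V [May 18, May 19] → after → no.
Result: A.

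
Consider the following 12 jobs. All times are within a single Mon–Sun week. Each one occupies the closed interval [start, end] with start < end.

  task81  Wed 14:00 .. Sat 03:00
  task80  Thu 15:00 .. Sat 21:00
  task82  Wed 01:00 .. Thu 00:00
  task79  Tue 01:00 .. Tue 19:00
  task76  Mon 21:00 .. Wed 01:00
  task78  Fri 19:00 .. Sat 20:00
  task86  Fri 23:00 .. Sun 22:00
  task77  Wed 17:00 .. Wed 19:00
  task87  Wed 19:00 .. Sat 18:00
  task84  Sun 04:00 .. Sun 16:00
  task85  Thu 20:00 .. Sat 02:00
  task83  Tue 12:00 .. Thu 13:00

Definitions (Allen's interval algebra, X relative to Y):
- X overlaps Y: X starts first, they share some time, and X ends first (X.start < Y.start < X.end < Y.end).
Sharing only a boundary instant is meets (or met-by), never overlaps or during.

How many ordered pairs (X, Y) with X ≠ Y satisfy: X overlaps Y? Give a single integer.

17

Checking all 132 ordered pairs for relation 'overlaps'; matching pairs in alphabetical order:
(task76, task83): task76 overlaps task83 ✓
(task78, task86): task78 overlaps task86 ✓
(task79, task83): task79 overlaps task83 ✓
(task80, task86): task80 overlaps task86 ✓
(task81, task78): task81 overlaps task78 ✓
(task81, task80): task81 overlaps task80 ✓
(task81, task86): task81 overlaps task86 ✓
(task81, task87): task81 overlaps task87 ✓
(task82, task81): task82 overlaps task81 ✓
(task82, task87): task82 overlaps task87 ✓
(task83, task81): task83 overlaps task81 ✓
(task83, task87): task83 overlaps task87 ✓
(task85, task78): task85 overlaps task78 ✓
(task85, task86): task85 overlaps task86 ✓
(task87, task78): task87 overlaps task78 ✓
(task87, task80): task87 overlaps task80 ✓
(task87, task86): task87 overlaps task86 ✓
Count: 17.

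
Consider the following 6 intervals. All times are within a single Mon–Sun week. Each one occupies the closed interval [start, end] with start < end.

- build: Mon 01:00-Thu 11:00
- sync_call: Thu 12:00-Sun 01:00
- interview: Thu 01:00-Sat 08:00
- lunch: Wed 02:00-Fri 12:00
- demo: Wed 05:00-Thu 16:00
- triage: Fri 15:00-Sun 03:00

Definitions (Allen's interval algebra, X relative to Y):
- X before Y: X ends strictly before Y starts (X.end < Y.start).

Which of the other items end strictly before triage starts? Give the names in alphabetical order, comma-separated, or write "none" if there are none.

build, demo, lunch

Target triage = [Fri 15:00, Sun 03:00].
build [Mon 01:00, Thu 11:00] → before → yes.
demo [Wed 05:00, Thu 16:00] → before → yes.
interview [Thu 01:00, Sat 08:00] → overlaps → no.
lunch [Wed 02:00, Fri 12:00] → before → yes.
sync_call [Thu 12:00, Sun 01:00] → overlaps → no.
Result: build, demo, lunch.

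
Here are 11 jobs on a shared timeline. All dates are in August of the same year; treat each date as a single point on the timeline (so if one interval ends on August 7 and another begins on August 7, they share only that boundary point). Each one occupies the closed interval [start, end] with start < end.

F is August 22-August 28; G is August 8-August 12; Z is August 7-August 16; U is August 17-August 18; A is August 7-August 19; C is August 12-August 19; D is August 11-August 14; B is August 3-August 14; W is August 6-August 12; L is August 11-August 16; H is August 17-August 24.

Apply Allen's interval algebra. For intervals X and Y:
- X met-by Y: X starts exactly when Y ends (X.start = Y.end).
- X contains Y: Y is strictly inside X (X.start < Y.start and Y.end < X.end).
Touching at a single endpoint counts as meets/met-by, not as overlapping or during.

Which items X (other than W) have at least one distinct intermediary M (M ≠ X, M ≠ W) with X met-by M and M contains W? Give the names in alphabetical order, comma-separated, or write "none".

none

Target W = [August 6, August 12].
Intermediaries M with M contains W: B.
Via B — items with X met-by B: none.
Union: none.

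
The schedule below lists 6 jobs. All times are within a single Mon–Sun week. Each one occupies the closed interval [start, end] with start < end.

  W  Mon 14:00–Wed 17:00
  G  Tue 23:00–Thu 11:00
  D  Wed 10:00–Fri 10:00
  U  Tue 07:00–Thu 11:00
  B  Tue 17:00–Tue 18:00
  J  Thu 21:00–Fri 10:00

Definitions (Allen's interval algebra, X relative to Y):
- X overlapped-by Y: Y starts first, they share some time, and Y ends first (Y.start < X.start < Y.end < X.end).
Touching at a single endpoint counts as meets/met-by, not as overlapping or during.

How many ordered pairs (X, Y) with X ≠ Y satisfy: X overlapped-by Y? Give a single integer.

5

Checking all 30 ordered pairs for relation 'overlapped-by'; matching pairs in alphabetical order:
(D, G): D overlapped-by G ✓
(D, U): D overlapped-by U ✓
(D, W): D overlapped-by W ✓
(G, W): G overlapped-by W ✓
(U, W): U overlapped-by W ✓
Count: 5.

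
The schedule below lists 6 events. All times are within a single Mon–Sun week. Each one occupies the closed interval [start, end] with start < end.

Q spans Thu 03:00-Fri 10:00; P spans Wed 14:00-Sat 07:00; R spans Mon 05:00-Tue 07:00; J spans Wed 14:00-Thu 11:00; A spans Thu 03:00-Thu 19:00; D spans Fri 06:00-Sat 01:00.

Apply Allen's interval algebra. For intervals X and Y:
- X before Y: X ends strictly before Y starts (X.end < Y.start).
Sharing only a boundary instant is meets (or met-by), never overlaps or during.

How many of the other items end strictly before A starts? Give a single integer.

Target A = [Thu 03:00, Thu 19:00].
D [Fri 06:00, Sat 01:00] → after → no.
J [Wed 14:00, Thu 11:00] → overlaps → no.
P [Wed 14:00, Sat 07:00] → contains → no.
Q [Thu 03:00, Fri 10:00] → started-by → no.
R [Mon 05:00, Tue 07:00] → before → counts.
Total: 1.

1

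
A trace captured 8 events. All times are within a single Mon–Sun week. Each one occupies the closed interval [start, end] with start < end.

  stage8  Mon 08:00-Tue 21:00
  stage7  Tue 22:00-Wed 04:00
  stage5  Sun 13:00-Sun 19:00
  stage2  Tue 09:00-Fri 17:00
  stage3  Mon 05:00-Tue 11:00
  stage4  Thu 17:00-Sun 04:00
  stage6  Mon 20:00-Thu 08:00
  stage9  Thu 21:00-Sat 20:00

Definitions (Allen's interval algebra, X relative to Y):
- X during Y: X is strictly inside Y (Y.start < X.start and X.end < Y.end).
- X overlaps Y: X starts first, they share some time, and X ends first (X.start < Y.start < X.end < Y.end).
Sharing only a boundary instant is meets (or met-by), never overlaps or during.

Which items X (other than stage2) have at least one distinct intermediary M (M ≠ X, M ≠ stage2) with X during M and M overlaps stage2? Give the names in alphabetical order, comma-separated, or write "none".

stage7

Target stage2 = [Tue 09:00, Fri 17:00].
Intermediaries M with M overlaps stage2: stage3, stage6, stage8.
Via stage3 — items with X during stage3: none.
Via stage6 — items with X during stage6: stage7.
Via stage8 — items with X during stage8: none.
Union: stage7.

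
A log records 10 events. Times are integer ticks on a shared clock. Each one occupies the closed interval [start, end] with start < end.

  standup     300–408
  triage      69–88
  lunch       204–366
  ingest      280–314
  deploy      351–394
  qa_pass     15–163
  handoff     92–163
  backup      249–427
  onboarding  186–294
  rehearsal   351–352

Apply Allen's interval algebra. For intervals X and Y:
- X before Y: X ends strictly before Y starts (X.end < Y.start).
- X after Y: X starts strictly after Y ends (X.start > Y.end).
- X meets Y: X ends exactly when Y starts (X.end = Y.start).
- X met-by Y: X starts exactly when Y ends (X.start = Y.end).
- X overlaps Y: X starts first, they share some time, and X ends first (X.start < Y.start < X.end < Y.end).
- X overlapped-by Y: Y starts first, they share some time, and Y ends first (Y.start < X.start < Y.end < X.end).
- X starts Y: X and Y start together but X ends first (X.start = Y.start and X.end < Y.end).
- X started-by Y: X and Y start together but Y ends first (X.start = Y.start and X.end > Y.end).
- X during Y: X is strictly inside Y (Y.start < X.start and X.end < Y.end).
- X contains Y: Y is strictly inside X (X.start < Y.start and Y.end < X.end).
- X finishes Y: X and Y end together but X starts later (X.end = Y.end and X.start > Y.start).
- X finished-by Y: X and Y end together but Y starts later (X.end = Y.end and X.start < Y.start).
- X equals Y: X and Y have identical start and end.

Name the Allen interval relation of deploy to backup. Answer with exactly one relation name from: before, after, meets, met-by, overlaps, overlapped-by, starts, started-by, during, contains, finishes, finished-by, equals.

during

deploy = [351, 394]; backup = [249, 427].
Compare endpoints: deploy.start > backup.start, deploy.start < backup.end, deploy.end > backup.start, deploy.end < backup.end.
That pattern is 'during'.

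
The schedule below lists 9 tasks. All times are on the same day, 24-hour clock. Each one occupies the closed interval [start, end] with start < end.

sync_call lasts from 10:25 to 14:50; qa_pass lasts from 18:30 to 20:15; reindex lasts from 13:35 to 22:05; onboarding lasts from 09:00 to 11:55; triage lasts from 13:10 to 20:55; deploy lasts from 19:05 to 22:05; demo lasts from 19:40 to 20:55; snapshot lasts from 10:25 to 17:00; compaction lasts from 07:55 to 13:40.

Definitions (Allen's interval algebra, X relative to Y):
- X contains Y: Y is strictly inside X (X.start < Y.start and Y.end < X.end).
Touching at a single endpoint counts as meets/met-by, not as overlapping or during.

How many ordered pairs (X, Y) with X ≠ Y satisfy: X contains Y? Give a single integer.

5

Checking all 72 ordered pairs for relation 'contains'; matching pairs in alphabetical order:
(compaction, onboarding): compaction contains onboarding ✓
(deploy, demo): deploy contains demo ✓
(reindex, demo): reindex contains demo ✓
(reindex, qa_pass): reindex contains qa_pass ✓
(triage, qa_pass): triage contains qa_pass ✓
Count: 5.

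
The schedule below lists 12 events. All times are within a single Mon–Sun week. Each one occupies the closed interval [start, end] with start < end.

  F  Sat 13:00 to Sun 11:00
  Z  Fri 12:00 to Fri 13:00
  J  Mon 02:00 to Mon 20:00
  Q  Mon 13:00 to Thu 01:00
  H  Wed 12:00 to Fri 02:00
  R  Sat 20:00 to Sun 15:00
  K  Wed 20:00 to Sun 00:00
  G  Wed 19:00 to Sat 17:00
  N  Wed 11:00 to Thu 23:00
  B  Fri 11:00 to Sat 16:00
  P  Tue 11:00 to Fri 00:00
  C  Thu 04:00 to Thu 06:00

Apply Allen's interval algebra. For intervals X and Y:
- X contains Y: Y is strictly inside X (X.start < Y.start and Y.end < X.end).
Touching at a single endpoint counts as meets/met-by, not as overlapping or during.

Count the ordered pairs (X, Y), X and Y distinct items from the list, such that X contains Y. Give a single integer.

Checking all 132 ordered pairs for relation 'contains'; matching pairs in alphabetical order:
(B, Z): B contains Z ✓
(G, B): G contains B ✓
(G, C): G contains C ✓
(G, Z): G contains Z ✓
(H, C): H contains C ✓
(K, B): K contains B ✓
(K, C): K contains C ✓
(K, Z): K contains Z ✓
(N, C): N contains C ✓
(P, C): P contains C ✓
(P, N): P contains N ✓
Count: 11.

11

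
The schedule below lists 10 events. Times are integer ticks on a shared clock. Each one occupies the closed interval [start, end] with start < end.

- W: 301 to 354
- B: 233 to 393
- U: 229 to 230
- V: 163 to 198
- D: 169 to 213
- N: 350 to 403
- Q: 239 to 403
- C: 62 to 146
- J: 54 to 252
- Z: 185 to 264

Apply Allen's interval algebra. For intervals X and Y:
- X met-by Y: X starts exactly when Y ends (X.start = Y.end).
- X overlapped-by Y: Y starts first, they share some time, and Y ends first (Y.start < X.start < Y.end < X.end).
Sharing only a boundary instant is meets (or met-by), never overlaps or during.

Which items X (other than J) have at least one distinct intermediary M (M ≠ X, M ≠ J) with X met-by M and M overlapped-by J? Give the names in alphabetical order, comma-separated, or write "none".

Target J = [54, 252].
Intermediaries M with M overlapped-by J: B, Q, Z.
Via B — items with X met-by B: none.
Via Q — items with X met-by Q: none.
Via Z — items with X met-by Z: none.
Union: none.

none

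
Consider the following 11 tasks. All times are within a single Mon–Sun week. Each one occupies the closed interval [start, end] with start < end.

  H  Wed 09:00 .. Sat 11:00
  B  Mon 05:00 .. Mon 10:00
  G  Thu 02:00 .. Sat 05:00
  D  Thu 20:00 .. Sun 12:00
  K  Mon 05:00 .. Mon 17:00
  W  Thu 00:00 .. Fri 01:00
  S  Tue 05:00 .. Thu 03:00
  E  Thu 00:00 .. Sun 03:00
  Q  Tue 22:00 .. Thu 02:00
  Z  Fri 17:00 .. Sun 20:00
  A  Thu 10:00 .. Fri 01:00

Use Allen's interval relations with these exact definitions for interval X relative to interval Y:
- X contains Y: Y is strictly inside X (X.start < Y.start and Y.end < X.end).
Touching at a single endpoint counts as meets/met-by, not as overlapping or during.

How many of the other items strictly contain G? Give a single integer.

2

Target G = [Thu 02:00, Sat 05:00].
A [Thu 10:00, Fri 01:00] → during → no.
B [Mon 05:00, Mon 10:00] → before → no.
D [Thu 20:00, Sun 12:00] → overlapped-by → no.
E [Thu 00:00, Sun 03:00] → contains → counts.
H [Wed 09:00, Sat 11:00] → contains → counts.
K [Mon 05:00, Mon 17:00] → before → no.
Q [Tue 22:00, Thu 02:00] → meets → no.
S [Tue 05:00, Thu 03:00] → overlaps → no.
W [Thu 00:00, Fri 01:00] → overlaps → no.
Z [Fri 17:00, Sun 20:00] → overlapped-by → no.
Total: 2.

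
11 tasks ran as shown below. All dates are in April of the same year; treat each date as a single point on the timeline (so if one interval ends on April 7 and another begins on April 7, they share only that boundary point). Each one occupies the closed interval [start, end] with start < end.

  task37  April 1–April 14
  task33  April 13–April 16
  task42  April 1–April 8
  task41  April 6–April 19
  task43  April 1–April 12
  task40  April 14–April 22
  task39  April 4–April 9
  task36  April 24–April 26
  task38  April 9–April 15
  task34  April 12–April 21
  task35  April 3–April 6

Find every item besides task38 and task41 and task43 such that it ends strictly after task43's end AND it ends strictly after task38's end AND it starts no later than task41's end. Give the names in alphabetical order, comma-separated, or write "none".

task33, task34, task40

Conditions: its end is strictly after task43's end (X.end > April 12) AND its end is strictly after task38's end (X.end > April 15) AND its start is no later than task41's end (X.start <= April 19).
task33: end April 16 > April 12? ✓; end April 16 > April 15? ✓; start April 13 <= April 19? ✓ → yes.
task34: end April 21 > April 12? ✓; end April 21 > April 15? ✓; start April 12 <= April 19? ✓ → yes.
task35: end April 6 > April 12? ✗; end April 6 > April 15? ✗; start April 3 <= April 19? ✓ → no.
task36: end April 26 > April 12? ✓; end April 26 > April 15? ✓; start April 24 <= April 19? ✗ → no.
task37: end April 14 > April 12? ✓; end April 14 > April 15? ✗; start April 1 <= April 19? ✓ → no.
task39: end April 9 > April 12? ✗; end April 9 > April 15? ✗; start April 4 <= April 19? ✓ → no.
task40: end April 22 > April 12? ✓; end April 22 > April 15? ✓; start April 14 <= April 19? ✓ → yes.
task42: end April 8 > April 12? ✗; end April 8 > April 15? ✗; start April 1 <= April 19? ✓ → no.
Result: task33, task34, task40.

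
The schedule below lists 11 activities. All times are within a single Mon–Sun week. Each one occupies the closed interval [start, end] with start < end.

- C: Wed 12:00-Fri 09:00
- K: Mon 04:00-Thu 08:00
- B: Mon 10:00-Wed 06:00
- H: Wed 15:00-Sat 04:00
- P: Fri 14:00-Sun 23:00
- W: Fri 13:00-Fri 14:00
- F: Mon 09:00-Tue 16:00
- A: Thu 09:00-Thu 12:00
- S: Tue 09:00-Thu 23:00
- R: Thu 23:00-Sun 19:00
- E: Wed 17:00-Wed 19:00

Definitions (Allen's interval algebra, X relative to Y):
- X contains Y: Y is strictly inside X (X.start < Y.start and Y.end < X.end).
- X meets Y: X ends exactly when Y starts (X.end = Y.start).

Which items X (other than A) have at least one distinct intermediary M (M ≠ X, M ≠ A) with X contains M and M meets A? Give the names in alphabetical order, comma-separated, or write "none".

none

Target A = [Thu 09:00, Thu 12:00].
Intermediaries M with M meets A: none.
Union: none.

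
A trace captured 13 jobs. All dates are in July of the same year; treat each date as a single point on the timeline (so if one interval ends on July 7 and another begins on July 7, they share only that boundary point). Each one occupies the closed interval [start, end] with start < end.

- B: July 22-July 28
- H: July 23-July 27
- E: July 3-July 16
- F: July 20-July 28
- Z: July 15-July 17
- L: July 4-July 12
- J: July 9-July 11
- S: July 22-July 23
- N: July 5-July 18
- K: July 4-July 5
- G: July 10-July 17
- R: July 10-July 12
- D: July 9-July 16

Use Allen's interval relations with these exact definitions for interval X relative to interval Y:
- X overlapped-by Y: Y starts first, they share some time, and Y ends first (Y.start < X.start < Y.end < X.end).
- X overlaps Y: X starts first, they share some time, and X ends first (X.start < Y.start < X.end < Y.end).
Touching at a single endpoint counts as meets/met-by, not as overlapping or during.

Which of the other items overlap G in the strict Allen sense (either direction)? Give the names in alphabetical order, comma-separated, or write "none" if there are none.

Target G = [July 10, July 17].
B [July 22, July 28] → after → no.
D [July 9, July 16] → overlaps → yes.
E [July 3, July 16] → overlaps → yes.
F [July 20, July 28] → after → no.
H [July 23, July 27] → after → no.
J [July 9, July 11] → overlaps → yes.
K [July 4, July 5] → before → no.
L [July 4, July 12] → overlaps → yes.
N [July 5, July 18] → contains → no.
R [July 10, July 12] → starts → no.
S [July 22, July 23] → after → no.
Z [July 15, July 17] → finishes → no.
Result: D, E, J, L.

D, E, J, L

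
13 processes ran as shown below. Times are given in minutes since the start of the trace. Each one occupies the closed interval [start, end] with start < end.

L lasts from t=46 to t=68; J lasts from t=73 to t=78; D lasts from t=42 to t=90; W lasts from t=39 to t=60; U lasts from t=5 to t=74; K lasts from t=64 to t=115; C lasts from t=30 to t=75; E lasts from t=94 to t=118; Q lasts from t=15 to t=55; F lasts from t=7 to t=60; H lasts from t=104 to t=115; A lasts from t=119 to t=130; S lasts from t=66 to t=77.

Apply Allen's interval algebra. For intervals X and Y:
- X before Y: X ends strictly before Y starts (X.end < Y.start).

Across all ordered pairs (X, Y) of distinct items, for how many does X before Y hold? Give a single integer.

40

Checking all 156 ordered pairs for relation 'before'; matching pairs in alphabetical order:
(C, A): C before A ✓
(C, E): C before E ✓
(C, H): C before H ✓
(D, A): D before A ✓
(D, E): D before E ✓
(D, H): D before H ✓
(E, A): E before A ✓
(F, A): F before A ✓
(F, E): F before E ✓
(F, H): F before H ✓
(F, J): F before J ✓
(F, K): F before K ✓
(F, S): F before S ✓
(H, A): H before A ✓
(J, A): J before A ✓
(J, E): J before E ✓
(J, H): J before H ✓
(K, A): K before A ✓
(L, A): L before A ✓
(L, E): L before E ✓
(L, H): L before H ✓
(L, J): L before J ✓
(Q, A): Q before A ✓
(Q, E): Q before E ✓
... plus 16 further pairs not listed.
Count: 40.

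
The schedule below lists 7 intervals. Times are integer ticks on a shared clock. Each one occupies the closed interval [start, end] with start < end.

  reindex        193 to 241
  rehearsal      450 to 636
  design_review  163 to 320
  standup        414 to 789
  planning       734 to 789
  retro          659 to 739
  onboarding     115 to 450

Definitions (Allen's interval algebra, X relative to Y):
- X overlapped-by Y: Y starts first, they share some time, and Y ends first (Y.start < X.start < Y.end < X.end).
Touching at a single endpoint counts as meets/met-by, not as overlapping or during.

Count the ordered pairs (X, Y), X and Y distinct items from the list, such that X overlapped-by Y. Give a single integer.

Checking all 42 ordered pairs for relation 'overlapped-by'; matching pairs in alphabetical order:
(planning, retro): planning overlapped-by retro ✓
(standup, onboarding): standup overlapped-by onboarding ✓
Count: 2.

2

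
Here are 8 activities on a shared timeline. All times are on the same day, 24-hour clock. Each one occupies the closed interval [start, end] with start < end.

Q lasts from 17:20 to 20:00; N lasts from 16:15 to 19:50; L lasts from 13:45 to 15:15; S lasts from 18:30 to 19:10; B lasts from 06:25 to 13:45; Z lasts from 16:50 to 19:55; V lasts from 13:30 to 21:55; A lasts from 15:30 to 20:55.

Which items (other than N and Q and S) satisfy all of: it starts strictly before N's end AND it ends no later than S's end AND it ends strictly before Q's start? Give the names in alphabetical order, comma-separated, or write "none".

B, L

Conditions: its start is strictly before N's end (X.start < 19:50) AND its end is no later than S's end (X.end <= 19:10) AND its end is strictly before Q's start (X.end < 17:20).
A: start 15:30 < 19:50? ✓; end 20:55 <= 19:10? ✗; end 20:55 < 17:20? ✗ → no.
B: start 06:25 < 19:50? ✓; end 13:45 <= 19:10? ✓; end 13:45 < 17:20? ✓ → yes.
L: start 13:45 < 19:50? ✓; end 15:15 <= 19:10? ✓; end 15:15 < 17:20? ✓ → yes.
V: start 13:30 < 19:50? ✓; end 21:55 <= 19:10? ✗; end 21:55 < 17:20? ✗ → no.
Z: start 16:50 < 19:50? ✓; end 19:55 <= 19:10? ✗; end 19:55 < 17:20? ✗ → no.
Result: B, L.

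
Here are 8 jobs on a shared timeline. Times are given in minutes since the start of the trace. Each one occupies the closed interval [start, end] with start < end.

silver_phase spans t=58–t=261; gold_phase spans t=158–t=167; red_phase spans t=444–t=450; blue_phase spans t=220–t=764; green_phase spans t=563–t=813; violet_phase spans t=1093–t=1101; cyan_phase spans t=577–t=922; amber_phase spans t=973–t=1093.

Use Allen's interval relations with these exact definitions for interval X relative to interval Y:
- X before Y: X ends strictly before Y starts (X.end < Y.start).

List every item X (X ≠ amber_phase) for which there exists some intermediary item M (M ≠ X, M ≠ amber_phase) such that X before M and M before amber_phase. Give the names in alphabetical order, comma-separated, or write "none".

gold_phase, red_phase, silver_phase

Target amber_phase = [t=973, t=1093].
Intermediaries M with M before amber_phase: blue_phase, cyan_phase, gold_phase, green_phase, red_phase, silver_phase.
Via blue_phase — items with X before blue_phase: gold_phase.
Via cyan_phase — items with X before cyan_phase: gold_phase, red_phase, silver_phase.
Via gold_phase — items with X before gold_phase: none.
Via green_phase — items with X before green_phase: gold_phase, red_phase, silver_phase.
Via red_phase — items with X before red_phase: gold_phase, silver_phase.
Via silver_phase — items with X before silver_phase: none.
Union: gold_phase, red_phase, silver_phase.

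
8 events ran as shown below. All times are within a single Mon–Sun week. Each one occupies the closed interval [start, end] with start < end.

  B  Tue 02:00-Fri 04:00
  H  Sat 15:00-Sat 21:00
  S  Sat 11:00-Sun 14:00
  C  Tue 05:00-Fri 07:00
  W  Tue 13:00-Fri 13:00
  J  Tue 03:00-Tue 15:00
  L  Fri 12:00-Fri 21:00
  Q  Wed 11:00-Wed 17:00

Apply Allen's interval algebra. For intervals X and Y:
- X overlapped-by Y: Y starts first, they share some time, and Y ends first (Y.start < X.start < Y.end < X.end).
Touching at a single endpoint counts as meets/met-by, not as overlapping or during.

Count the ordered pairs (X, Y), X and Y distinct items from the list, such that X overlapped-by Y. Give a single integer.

Checking all 56 ordered pairs for relation 'overlapped-by'; matching pairs in alphabetical order:
(C, B): C overlapped-by B ✓
(C, J): C overlapped-by J ✓
(L, W): L overlapped-by W ✓
(W, B): W overlapped-by B ✓
(W, C): W overlapped-by C ✓
(W, J): W overlapped-by J ✓
Count: 6.

6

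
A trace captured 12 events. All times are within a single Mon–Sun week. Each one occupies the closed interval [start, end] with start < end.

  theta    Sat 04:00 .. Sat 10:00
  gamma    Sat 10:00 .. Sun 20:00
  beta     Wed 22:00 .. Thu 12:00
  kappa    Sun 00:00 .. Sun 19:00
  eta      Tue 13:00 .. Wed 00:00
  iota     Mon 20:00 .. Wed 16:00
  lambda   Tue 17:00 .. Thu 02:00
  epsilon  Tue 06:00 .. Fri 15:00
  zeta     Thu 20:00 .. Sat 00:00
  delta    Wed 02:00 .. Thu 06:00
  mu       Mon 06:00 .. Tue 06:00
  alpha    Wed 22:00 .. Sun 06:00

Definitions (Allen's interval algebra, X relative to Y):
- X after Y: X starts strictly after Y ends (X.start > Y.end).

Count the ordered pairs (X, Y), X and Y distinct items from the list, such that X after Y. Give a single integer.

41

Checking all 132 ordered pairs for relation 'after'; matching pairs in alphabetical order:
(alpha, eta): alpha after eta ✓
(alpha, iota): alpha after iota ✓
(alpha, mu): alpha after mu ✓
(beta, eta): beta after eta ✓
(beta, iota): beta after iota ✓
(beta, mu): beta after mu ✓
(delta, eta): delta after eta ✓
(delta, mu): delta after mu ✓
(eta, mu): eta after mu ✓
(gamma, beta): gamma after beta ✓
(gamma, delta): gamma after delta ✓
(gamma, epsilon): gamma after epsilon ✓
(gamma, eta): gamma after eta ✓
(gamma, iota): gamma after iota ✓
(gamma, lambda): gamma after lambda ✓
(gamma, mu): gamma after mu ✓
(gamma, zeta): gamma after zeta ✓
(kappa, beta): kappa after beta ✓
(kappa, delta): kappa after delta ✓
(kappa, epsilon): kappa after epsilon ✓
(kappa, eta): kappa after eta ✓
(kappa, iota): kappa after iota ✓
(kappa, lambda): kappa after lambda ✓
(kappa, mu): kappa after mu ✓
... plus 17 further pairs not listed.
Count: 41.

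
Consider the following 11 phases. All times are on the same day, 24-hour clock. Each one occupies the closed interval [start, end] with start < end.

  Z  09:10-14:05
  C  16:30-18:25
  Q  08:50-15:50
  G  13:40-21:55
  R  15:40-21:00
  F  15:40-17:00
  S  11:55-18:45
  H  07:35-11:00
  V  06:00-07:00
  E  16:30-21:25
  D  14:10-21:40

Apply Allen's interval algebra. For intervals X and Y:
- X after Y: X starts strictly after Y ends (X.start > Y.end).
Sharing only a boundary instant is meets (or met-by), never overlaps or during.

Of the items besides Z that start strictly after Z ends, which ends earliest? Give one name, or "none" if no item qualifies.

F

Target Z = [09:10, 14:05].
C [16:30, 18:25] → after → candidate.
D [14:10, 21:40] → after → candidate.
E [16:30, 21:25] → after → candidate.
F [15:40, 17:00] → after → candidate.
G [13:40, 21:55] → overlapped-by → excluded.
H [07:35, 11:00] → overlaps → excluded.
Q [08:50, 15:50] → contains → excluded.
R [15:40, 21:00] → after → candidate.
S [11:55, 18:45] → overlapped-by → excluded.
V [06:00, 07:00] → before → excluded.
Among candidates, earliest end is 17:00 → F.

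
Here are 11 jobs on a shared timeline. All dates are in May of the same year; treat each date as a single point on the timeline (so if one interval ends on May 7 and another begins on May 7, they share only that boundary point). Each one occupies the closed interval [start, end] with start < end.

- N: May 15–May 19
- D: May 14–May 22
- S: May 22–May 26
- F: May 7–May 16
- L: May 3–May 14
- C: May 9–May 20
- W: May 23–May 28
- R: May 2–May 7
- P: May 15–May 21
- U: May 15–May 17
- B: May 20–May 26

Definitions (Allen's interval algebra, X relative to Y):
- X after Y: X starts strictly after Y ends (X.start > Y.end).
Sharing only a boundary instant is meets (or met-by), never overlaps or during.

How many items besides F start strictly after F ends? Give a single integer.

Target F = [May 7, May 16].
B [May 20, May 26] → after → counts.
C [May 9, May 20] → overlapped-by → no.
D [May 14, May 22] → overlapped-by → no.
L [May 3, May 14] → overlaps → no.
N [May 15, May 19] → overlapped-by → no.
P [May 15, May 21] → overlapped-by → no.
R [May 2, May 7] → meets → no.
S [May 22, May 26] → after → counts.
U [May 15, May 17] → overlapped-by → no.
W [May 23, May 28] → after → counts.
Total: 3.

3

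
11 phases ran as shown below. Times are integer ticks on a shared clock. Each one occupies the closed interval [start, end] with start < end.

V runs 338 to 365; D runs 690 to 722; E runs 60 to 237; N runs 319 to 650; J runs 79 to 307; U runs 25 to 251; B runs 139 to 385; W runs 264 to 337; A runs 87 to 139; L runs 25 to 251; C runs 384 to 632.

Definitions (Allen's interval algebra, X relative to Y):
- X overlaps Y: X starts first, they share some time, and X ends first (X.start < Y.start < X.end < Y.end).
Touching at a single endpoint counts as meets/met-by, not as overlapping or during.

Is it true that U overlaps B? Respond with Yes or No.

U = [25, 251], B = [139, 385].
Actual relation of U to B: overlaps.
Asked whether 'overlaps' holds → Yes.

Yes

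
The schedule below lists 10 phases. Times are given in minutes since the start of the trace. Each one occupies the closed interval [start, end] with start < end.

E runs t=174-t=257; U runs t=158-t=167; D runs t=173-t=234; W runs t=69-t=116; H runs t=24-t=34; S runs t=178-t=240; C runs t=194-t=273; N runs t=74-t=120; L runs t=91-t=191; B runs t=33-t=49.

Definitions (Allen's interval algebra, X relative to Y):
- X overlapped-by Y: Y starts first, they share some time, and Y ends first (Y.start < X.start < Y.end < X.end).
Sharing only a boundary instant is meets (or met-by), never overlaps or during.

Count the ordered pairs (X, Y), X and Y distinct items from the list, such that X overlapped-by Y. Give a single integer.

Checking all 90 ordered pairs for relation 'overlapped-by'; matching pairs in alphabetical order:
(B, H): B overlapped-by H ✓
(C, D): C overlapped-by D ✓
(C, E): C overlapped-by E ✓
(C, S): C overlapped-by S ✓
(D, L): D overlapped-by L ✓
(E, D): E overlapped-by D ✓
(E, L): E overlapped-by L ✓
(L, N): L overlapped-by N ✓
(L, W): L overlapped-by W ✓
(N, W): N overlapped-by W ✓
(S, D): S overlapped-by D ✓
(S, L): S overlapped-by L ✓
Count: 12.

12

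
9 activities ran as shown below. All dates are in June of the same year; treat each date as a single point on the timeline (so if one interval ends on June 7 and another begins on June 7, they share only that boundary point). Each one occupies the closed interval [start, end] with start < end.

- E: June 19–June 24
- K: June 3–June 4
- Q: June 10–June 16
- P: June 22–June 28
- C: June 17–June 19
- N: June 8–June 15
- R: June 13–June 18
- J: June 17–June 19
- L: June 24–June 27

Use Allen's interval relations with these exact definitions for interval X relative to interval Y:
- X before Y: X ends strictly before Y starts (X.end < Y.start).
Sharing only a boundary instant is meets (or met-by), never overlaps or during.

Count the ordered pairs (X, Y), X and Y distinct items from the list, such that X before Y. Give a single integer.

Checking all 72 ordered pairs for relation 'before'; matching pairs in alphabetical order:
(C, L): C before L ✓
(C, P): C before P ✓
(J, L): J before L ✓
(J, P): J before P ✓
(K, C): K before C ✓
(K, E): K before E ✓
(K, J): K before J ✓
(K, L): K before L ✓
(K, N): K before N ✓
(K, P): K before P ✓
(K, Q): K before Q ✓
(K, R): K before R ✓
(N, C): N before C ✓
(N, E): N before E ✓
(N, J): N before J ✓
(N, L): N before L ✓
(N, P): N before P ✓
(Q, C): Q before C ✓
(Q, E): Q before E ✓
(Q, J): Q before J ✓
(Q, L): Q before L ✓
(Q, P): Q before P ✓
(R, E): R before E ✓
(R, L): R before L ✓
... plus 1 further pairs not listed.
Count: 25.

25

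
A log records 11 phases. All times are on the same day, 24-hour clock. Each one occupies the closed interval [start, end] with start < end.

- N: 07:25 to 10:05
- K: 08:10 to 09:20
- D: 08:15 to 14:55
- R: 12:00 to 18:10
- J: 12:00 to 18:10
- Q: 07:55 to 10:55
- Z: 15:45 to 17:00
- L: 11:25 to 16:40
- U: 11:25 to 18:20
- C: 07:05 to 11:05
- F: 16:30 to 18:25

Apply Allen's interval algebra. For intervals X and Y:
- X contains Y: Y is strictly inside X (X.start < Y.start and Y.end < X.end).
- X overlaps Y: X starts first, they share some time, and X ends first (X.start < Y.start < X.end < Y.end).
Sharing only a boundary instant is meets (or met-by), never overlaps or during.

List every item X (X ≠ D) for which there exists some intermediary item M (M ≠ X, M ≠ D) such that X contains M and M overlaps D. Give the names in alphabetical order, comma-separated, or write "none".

C, N, Q

Target D = [08:15, 14:55].
Intermediaries M with M overlaps D: C, K, N, Q.
Via C — items with X contains C: none.
Via K — items with X contains K: C, N, Q.
Via N — items with X contains N: C.
Via Q — items with X contains Q: C.
Union: C, N, Q.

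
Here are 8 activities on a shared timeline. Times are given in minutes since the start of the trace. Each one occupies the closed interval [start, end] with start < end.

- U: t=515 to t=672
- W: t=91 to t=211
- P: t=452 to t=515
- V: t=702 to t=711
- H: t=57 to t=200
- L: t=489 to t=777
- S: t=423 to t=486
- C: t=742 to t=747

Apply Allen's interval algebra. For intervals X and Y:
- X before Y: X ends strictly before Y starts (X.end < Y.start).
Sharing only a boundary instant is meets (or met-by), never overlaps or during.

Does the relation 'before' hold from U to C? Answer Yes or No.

U = [t=515, t=672], C = [t=742, t=747].
Actual relation of U to C: before.
Asked whether 'before' holds → Yes.

Yes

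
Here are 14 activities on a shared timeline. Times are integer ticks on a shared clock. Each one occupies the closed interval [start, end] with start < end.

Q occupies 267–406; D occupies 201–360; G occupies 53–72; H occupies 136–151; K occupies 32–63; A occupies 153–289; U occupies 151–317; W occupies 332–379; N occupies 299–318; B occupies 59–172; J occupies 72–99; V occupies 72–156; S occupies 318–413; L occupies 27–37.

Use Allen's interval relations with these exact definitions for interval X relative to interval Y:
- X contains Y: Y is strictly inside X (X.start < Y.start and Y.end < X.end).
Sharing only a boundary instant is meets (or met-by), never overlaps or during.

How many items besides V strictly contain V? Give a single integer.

Target V = [72, 156].
A [153, 289] → overlapped-by → no.
B [59, 172] → contains → counts.
D [201, 360] → after → no.
G [53, 72] → meets → no.
H [136, 151] → during → no.
J [72, 99] → starts → no.
K [32, 63] → before → no.
L [27, 37] → before → no.
N [299, 318] → after → no.
Q [267, 406] → after → no.
S [318, 413] → after → no.
U [151, 317] → overlapped-by → no.
W [332, 379] → after → no.
Total: 1.

1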